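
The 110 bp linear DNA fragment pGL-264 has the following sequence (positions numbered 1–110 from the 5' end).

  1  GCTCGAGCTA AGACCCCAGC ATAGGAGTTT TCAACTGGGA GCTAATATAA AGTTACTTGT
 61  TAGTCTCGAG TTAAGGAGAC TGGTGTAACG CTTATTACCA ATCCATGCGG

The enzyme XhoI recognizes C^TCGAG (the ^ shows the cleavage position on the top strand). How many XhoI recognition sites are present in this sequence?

CTCGAG occurs starting at positions 2, 65.
XhoI cuts at 2 sites.

2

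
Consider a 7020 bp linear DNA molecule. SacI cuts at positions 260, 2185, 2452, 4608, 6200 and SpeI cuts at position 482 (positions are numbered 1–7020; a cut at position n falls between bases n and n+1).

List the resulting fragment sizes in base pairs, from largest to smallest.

2156, 1703, 1592, 820, 267, 260, 222 bp

Combined cut positions (sorted): 260, 482, 2185, 2452, 4608, 6200.
Linear molecule, 6 cuts → 7 fragments:
  260 − 0 = 260 bp
  482 − 260 = 222 bp
  2185 − 482 = 1703 bp
  2452 − 2185 = 267 bp
  4608 − 2452 = 2156 bp
  6200 − 4608 = 1592 bp
  7020 − 6200 = 820 bp
Sorted largest to smallest: 2156, 1703, 1592, 820, 267, 260, 222 bp.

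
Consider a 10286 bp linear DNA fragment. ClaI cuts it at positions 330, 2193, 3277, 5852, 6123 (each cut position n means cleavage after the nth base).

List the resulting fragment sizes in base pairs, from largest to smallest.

Linear molecule, 5 cuts → 6 fragments:
  330 − 0 = 330 bp
  2193 − 330 = 1863 bp
  3277 − 2193 = 1084 bp
  5852 − 3277 = 2575 bp
  6123 − 5852 = 271 bp
  10286 − 6123 = 4163 bp
Sorted largest to smallest: 4163, 2575, 1863, 1084, 330, 271 bp.

4163, 2575, 1863, 1084, 330, 271 bp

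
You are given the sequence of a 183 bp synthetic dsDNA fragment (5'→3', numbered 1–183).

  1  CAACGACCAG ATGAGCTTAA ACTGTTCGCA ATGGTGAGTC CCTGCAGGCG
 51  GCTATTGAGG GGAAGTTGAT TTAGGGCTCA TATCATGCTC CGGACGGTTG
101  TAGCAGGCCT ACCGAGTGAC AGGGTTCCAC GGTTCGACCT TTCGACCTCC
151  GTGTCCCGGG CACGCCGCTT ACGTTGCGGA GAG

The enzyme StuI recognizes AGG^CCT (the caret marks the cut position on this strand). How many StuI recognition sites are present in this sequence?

1

AGGCCT occurs starting at position 105.
StuI cuts at 1 site.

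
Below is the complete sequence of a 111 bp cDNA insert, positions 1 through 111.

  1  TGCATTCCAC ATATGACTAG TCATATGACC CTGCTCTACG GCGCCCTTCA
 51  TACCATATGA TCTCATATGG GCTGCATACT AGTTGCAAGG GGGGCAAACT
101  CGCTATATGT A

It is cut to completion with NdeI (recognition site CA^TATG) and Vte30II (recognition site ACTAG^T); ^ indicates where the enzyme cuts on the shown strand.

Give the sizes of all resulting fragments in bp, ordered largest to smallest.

32, 29, 17, 11, 10, 9, 3 bp

NdeI sites (CATATG) start at positions 10, 22, 54, 64.
NdeI cuts after base 2 of each site, so after positions 11, 23, 55, 65.
Vte30II sites (ACTAGT) start at positions 16, 78.
Vte30II cuts after base 5 of each site (before the last base), so after positions 20, 82.
Combined cut positions: 11, 20, 23, 55, 65, 82.
Linear molecule, 6 cuts → 7 fragments:
  1–11 → 11 bp
  12–20 → 9 bp
  21–23 → 3 bp
  24–55 → 32 bp
  56–65 → 10 bp
  66–82 → 17 bp
  83–111 → 29 bp
Sorted largest to smallest: 32, 29, 17, 11, 10, 9, 3 bp.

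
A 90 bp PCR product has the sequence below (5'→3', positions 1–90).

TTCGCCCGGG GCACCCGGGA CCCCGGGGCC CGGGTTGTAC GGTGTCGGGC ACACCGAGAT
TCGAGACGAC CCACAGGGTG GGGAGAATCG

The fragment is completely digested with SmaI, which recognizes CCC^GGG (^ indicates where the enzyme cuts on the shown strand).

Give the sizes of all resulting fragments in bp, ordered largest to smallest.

SmaI sites (CCCGGG) start at positions 5, 14, 22, 29.
SmaI cuts after base 3 of each site, so after positions 7, 16, 24, 31.
Linear molecule, 4 cuts → 5 fragments:
  1–7 → 7 bp
  8–16 → 9 bp
  17–24 → 8 bp
  25–31 → 7 bp
  32–90 → 59 bp
Sorted largest to smallest: 59, 9, 8, 7, 7 bp.

59, 9, 8, 7, 7 bp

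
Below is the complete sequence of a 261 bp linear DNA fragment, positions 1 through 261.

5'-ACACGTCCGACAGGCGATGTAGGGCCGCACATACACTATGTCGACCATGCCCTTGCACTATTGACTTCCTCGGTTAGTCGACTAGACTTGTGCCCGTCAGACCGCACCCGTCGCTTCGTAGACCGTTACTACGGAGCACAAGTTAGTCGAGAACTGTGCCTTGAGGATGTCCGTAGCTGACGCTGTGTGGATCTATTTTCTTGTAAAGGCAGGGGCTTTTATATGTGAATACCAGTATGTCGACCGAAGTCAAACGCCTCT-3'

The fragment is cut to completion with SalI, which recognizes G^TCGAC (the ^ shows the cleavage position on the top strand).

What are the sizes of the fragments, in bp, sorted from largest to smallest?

SalI sites (GTCGAC) start at positions 40, 77, 239.
SalI cuts after the first base of each site, so after positions 40, 77, 239.
Linear molecule, 3 cuts → 4 fragments:
  1–40 → 40 bp
  41–77 → 37 bp
  78–239 → 162 bp
  240–261 → 22 bp
Sorted largest to smallest: 162, 40, 37, 22 bp.

162, 40, 37, 22 bp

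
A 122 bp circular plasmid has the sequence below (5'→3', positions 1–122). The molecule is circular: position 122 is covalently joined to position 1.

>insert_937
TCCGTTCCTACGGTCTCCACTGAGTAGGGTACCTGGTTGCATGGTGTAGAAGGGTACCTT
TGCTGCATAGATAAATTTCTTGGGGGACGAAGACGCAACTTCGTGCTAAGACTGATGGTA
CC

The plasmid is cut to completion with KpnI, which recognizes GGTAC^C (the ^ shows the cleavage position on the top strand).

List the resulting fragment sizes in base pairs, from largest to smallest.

64, 33, 25 bp

KpnI sites (GGTACC) start at positions 28, 53, 117.
KpnI cuts after base 5 of each site (before the last base), so after positions 32, 57, 121.
Circular molecule, 3 cuts → 3 fragments:
  33–57 → 25 bp
  58–121 → 64 bp
  122–122 then 1–32 → 1 + 32 = 33 bp
Sorted largest to smallest: 64, 33, 25 bp.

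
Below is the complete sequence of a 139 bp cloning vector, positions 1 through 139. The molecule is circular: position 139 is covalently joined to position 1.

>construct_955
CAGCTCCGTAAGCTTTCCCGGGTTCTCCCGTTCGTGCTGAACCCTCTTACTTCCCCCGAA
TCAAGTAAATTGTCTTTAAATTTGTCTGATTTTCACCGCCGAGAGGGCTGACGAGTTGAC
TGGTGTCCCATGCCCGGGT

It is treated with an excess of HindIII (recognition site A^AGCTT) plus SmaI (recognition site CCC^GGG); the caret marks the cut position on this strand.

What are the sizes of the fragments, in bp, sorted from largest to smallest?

116, 14, 9 bp

The HindIII site (AAGCTT) starts at position 10.
HindIII cuts after the first base of each site, so after position 10.
SmaI sites (CCCGGG) start at positions 17, 133.
SmaI cuts after base 3 of each site, so after positions 19, 135.
Combined cut positions: 10, 19, 135.
Circular molecule, 3 cuts → 3 fragments:
  11–19 → 9 bp
  20–135 → 116 bp
  136–139 then 1–10 → 4 + 10 = 14 bp
Sorted largest to smallest: 116, 14, 9 bp.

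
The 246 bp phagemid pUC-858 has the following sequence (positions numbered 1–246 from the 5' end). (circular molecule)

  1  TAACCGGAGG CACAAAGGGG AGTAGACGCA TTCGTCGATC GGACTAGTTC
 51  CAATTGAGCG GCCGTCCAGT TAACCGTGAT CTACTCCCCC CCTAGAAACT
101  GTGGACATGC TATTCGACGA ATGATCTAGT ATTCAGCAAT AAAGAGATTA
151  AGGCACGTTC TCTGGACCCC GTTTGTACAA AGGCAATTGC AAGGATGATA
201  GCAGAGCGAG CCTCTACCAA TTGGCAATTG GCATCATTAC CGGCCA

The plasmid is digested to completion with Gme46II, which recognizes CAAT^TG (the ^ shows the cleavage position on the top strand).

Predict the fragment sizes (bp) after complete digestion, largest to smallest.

133, 72, 34, 7 bp

Gme46II sites (CAATTG) start at positions 51, 184, 218, 225.
Gme46II cuts after base 4 of each site, so after positions 54, 187, 221, 228.
Circular molecule, 4 cuts → 4 fragments:
  55–187 → 133 bp
  188–221 → 34 bp
  222–228 → 7 bp
  229–246 then 1–54 → 18 + 54 = 72 bp
Sorted largest to smallest: 133, 72, 34, 7 bp.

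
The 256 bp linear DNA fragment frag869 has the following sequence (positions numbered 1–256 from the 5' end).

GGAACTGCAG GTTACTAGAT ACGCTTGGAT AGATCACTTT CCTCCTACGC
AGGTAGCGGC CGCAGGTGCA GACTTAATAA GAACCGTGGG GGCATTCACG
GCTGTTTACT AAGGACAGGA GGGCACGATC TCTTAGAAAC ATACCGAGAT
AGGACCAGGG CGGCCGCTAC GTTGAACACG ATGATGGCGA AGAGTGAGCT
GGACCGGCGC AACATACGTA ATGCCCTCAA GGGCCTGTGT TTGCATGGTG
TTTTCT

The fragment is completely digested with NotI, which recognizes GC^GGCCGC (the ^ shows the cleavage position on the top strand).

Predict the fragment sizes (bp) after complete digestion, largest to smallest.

104, 95, 57 bp

NotI sites (GCGGCCGC) start at positions 56, 160.
NotI cuts after base 2 of each site, so after positions 57, 161.
Linear molecule, 2 cuts → 3 fragments:
  1–57 → 57 bp
  58–161 → 104 bp
  162–256 → 95 bp
Sorted largest to smallest: 104, 95, 57 bp.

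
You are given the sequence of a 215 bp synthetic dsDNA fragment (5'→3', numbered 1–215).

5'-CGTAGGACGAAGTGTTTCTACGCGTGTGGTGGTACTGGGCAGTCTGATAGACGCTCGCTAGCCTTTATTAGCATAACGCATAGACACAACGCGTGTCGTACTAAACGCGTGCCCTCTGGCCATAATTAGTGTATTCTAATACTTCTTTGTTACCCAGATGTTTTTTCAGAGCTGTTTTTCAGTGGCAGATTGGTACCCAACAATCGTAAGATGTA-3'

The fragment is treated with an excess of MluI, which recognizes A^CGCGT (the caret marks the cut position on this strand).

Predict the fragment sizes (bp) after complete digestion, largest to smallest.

110, 69, 20, 16 bp

MluI sites (ACGCGT) start at positions 20, 89, 105.
MluI cuts after the first base of each site, so after positions 20, 89, 105.
Linear molecule, 3 cuts → 4 fragments:
  1–20 → 20 bp
  21–89 → 69 bp
  90–105 → 16 bp
  106–215 → 110 bp
Sorted largest to smallest: 110, 69, 20, 16 bp.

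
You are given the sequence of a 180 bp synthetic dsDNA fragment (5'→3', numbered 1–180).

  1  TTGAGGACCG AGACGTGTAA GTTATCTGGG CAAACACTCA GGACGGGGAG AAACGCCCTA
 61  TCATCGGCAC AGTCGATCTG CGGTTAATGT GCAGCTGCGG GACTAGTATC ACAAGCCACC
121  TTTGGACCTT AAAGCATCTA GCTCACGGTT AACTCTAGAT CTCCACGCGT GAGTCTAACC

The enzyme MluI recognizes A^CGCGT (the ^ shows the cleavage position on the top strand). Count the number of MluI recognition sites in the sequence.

ACGCGT occurs starting at position 165.
MluI cuts at 1 site.

1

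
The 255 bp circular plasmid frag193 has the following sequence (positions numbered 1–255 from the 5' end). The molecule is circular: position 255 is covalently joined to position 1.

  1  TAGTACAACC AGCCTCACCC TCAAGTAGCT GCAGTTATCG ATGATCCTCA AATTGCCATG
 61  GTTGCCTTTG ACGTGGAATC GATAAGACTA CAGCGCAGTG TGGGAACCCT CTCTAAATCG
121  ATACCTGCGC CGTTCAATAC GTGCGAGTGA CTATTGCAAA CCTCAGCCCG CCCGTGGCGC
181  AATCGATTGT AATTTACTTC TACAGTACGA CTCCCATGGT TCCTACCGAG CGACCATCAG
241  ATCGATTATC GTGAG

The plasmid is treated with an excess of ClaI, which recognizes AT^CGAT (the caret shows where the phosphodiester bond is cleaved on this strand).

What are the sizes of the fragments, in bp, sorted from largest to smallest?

65, 59, 51, 41, 39 bp

ClaI sites (ATCGAT) start at positions 37, 78, 117, 182, 241.
ClaI cuts after base 2 of each site, so after positions 38, 79, 118, 183, 242.
Circular molecule, 5 cuts → 5 fragments:
  39–79 → 41 bp
  80–118 → 39 bp
  119–183 → 65 bp
  184–242 → 59 bp
  243–255 then 1–38 → 13 + 38 = 51 bp
Sorted largest to smallest: 65, 59, 51, 41, 39 bp.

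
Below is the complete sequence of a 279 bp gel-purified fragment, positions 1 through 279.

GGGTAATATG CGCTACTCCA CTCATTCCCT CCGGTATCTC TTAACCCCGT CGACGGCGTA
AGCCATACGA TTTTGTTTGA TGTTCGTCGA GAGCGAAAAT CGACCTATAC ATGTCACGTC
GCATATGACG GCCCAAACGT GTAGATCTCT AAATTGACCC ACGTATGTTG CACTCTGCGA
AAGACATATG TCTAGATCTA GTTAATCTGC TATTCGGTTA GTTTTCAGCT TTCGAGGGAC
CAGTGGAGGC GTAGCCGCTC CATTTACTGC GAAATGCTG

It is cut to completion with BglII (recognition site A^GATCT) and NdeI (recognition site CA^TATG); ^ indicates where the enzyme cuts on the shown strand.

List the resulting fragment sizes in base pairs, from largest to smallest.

123, 85, 43, 20, 8 bp

BglII sites (AGATCT) start at positions 143, 194.
BglII cuts after the first base of each site, so after positions 143, 194.
NdeI sites (CATATG) start at positions 122, 185.
NdeI cuts after base 2 of each site, so after positions 123, 186.
Combined cut positions: 123, 143, 186, 194.
Linear molecule, 4 cuts → 5 fragments:
  1–123 → 123 bp
  124–143 → 20 bp
  144–186 → 43 bp
  187–194 → 8 bp
  195–279 → 85 bp
Sorted largest to smallest: 123, 85, 43, 20, 8 bp.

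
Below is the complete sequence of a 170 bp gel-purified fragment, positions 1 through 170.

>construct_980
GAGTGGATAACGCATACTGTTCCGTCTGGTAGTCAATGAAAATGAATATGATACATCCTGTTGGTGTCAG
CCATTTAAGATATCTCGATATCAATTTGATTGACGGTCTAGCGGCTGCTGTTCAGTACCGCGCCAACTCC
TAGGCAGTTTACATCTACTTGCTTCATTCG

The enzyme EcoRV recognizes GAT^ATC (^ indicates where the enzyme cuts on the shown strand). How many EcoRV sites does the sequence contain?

2

GATATC occurs starting at positions 79, 87.
EcoRV cuts at 2 sites.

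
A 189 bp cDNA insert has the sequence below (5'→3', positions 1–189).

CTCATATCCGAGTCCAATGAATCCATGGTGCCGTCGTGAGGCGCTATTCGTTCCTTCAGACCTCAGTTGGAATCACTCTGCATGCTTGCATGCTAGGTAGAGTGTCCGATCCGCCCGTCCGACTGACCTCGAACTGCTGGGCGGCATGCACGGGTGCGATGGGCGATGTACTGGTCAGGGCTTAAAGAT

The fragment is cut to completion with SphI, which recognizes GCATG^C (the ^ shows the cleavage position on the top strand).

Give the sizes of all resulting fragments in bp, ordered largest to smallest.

SphI sites (GCATGC) start at positions 80, 88, 144.
SphI cuts after base 5 of each site (before the last base), so after positions 84, 92, 148.
Linear molecule, 3 cuts → 4 fragments:
  1–84 → 84 bp
  85–92 → 8 bp
  93–148 → 56 bp
  149–189 → 41 bp
Sorted largest to smallest: 84, 56, 41, 8 bp.

84, 56, 41, 8 bp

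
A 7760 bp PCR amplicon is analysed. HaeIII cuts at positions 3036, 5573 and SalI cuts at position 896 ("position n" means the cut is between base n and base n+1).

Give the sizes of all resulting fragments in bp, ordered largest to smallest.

Combined cut positions (sorted): 896, 3036, 5573.
Linear molecule, 3 cuts → 4 fragments:
  896 − 0 = 896 bp
  3036 − 896 = 2140 bp
  5573 − 3036 = 2537 bp
  7760 − 5573 = 2187 bp
Sorted largest to smallest: 2537, 2187, 2140, 896 bp.

2537, 2187, 2140, 896 bp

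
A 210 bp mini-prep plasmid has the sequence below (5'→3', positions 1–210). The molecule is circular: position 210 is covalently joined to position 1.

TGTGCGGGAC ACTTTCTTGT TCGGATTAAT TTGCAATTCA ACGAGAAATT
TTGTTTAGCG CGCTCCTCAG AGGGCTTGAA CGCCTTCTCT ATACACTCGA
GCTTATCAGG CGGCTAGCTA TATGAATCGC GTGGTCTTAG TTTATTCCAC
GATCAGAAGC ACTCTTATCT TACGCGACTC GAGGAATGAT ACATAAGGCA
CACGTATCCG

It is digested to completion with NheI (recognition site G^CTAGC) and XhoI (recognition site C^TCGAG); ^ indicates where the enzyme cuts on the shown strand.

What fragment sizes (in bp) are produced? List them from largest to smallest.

128, 65, 17 bp

The NheI site (GCTAGC) starts at position 113.
NheI cuts after the first base of each site, so after position 113.
XhoI sites (CTCGAG) start at positions 96, 178.
XhoI cuts after the first base of each site, so after positions 96, 178.
Combined cut positions: 96, 113, 178.
Circular molecule, 3 cuts → 3 fragments:
  97–113 → 17 bp
  114–178 → 65 bp
  179–210 then 1–96 → 32 + 96 = 128 bp
Sorted largest to smallest: 128, 65, 17 bp.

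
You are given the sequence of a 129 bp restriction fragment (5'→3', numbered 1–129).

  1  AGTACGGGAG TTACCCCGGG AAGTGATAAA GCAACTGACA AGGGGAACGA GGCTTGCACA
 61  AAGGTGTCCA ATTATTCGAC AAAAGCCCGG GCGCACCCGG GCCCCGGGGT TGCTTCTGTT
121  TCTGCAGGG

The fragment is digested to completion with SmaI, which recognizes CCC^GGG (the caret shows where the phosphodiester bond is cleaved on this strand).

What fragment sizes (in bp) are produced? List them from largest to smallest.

SmaI sites (CCCGGG) start at positions 15, 86, 96, 103.
SmaI cuts after base 3 of each site, so after positions 17, 88, 98, 105.
Linear molecule, 4 cuts → 5 fragments:
  1–17 → 17 bp
  18–88 → 71 bp
  89–98 → 10 bp
  99–105 → 7 bp
  106–129 → 24 bp
Sorted largest to smallest: 71, 24, 17, 10, 7 bp.

71, 24, 17, 10, 7 bp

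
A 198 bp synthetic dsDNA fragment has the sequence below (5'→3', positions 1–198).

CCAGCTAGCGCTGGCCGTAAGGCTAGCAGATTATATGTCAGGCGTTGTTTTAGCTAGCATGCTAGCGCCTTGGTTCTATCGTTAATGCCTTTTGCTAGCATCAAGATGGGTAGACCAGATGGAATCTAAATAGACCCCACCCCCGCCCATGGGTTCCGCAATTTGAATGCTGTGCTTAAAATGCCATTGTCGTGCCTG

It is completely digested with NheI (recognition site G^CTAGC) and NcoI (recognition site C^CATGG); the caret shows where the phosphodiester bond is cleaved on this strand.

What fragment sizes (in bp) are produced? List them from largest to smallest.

53, 51, 33, 31, 18, 8, 4 bp

NheI sites (GCTAGC) start at positions 4, 22, 53, 61, 94.
NheI cuts after the first base of each site, so after positions 4, 22, 53, 61, 94.
The NcoI site (CCATGG) starts at position 147.
NcoI cuts after the first base of each site, so after position 147.
Combined cut positions: 4, 22, 53, 61, 94, 147.
Linear molecule, 6 cuts → 7 fragments:
  1–4 → 4 bp
  5–22 → 18 bp
  23–53 → 31 bp
  54–61 → 8 bp
  62–94 → 33 bp
  95–147 → 53 bp
  148–198 → 51 bp
Sorted largest to smallest: 53, 51, 33, 31, 18, 8, 4 bp.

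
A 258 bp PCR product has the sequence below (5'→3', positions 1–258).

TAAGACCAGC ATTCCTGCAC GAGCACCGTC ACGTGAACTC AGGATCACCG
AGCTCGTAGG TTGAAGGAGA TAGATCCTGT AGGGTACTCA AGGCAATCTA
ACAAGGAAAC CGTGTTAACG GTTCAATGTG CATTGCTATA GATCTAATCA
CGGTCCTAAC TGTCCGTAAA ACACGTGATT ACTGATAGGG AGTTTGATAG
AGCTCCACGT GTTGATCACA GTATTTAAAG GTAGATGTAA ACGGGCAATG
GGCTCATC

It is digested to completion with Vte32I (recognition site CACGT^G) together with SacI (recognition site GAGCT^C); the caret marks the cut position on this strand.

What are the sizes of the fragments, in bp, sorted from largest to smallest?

Vte32I sites (CACGTG) start at positions 30, 172, 206.
Vte32I cuts after base 5 of each site (before the last base), so after positions 34, 176, 210.
SacI sites (GAGCTC) start at positions 50, 200.
SacI cuts after base 5 of each site (before the last base), so after positions 54, 204.
Combined cut positions: 34, 54, 176, 204, 210.
Linear molecule, 5 cuts → 6 fragments:
  1–34 → 34 bp
  35–54 → 20 bp
  55–176 → 122 bp
  177–204 → 28 bp
  205–210 → 6 bp
  211–258 → 48 bp
Sorted largest to smallest: 122, 48, 34, 28, 20, 6 bp.

122, 48, 34, 28, 20, 6 bp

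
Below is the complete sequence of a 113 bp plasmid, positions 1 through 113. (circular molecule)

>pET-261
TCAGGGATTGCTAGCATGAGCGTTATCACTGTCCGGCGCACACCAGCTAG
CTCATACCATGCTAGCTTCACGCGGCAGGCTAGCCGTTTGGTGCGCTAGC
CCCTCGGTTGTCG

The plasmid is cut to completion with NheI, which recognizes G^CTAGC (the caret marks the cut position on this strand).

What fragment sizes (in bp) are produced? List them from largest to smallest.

NheI sites (GCTAGC) start at positions 10, 46, 61, 79, 95.
NheI cuts after the first base of each site, so after positions 10, 46, 61, 79, 95.
Circular molecule, 5 cuts → 5 fragments:
  11–46 → 36 bp
  47–61 → 15 bp
  62–79 → 18 bp
  80–95 → 16 bp
  96–113 then 1–10 → 18 + 10 = 28 bp
Sorted largest to smallest: 36, 28, 18, 16, 15 bp.

36, 28, 18, 16, 15 bp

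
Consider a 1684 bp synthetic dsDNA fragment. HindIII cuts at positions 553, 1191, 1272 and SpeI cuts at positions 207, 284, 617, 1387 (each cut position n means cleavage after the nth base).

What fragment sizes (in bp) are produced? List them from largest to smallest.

Combined cut positions (sorted): 207, 284, 553, 617, 1191, 1272, 1387.
Linear molecule, 7 cuts → 8 fragments:
  207 − 0 = 207 bp
  284 − 207 = 77 bp
  553 − 284 = 269 bp
  617 − 553 = 64 bp
  1191 − 617 = 574 bp
  1272 − 1191 = 81 bp
  1387 − 1272 = 115 bp
  1684 − 1387 = 297 bp
Sorted largest to smallest: 574, 297, 269, 207, 115, 81, 77, 64 bp.

574, 297, 269, 207, 115, 81, 77, 64 bp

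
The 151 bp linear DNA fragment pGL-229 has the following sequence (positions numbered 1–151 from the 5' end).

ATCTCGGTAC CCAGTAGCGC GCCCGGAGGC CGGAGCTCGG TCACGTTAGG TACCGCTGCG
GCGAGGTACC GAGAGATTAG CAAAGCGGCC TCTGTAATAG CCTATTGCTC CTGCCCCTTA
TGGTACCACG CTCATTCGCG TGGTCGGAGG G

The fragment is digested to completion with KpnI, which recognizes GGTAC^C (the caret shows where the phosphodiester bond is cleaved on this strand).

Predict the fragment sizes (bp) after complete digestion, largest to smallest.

KpnI sites (GGTACC) start at positions 6, 49, 65, 122.
KpnI cuts after base 5 of each site (before the last base), so after positions 10, 53, 69, 126.
Linear molecule, 4 cuts → 5 fragments:
  1–10 → 10 bp
  11–53 → 43 bp
  54–69 → 16 bp
  70–126 → 57 bp
  127–151 → 25 bp
Sorted largest to smallest: 57, 43, 25, 16, 10 bp.

57, 43, 25, 16, 10 bp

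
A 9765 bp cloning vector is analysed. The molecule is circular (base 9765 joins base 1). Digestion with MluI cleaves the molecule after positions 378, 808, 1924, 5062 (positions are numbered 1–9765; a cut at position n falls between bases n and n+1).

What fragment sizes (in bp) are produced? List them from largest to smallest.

5081, 3138, 1116, 430 bp

Circular molecule, 4 cuts → 4 fragments:
  808 − 378 = 430 bp
  1924 − 808 = 1116 bp
  5062 − 1924 = 3138 bp
  wrap: 9765 − 5062 + 378 = 5081 bp
Sorted largest to smallest: 5081, 3138, 1116, 430 bp.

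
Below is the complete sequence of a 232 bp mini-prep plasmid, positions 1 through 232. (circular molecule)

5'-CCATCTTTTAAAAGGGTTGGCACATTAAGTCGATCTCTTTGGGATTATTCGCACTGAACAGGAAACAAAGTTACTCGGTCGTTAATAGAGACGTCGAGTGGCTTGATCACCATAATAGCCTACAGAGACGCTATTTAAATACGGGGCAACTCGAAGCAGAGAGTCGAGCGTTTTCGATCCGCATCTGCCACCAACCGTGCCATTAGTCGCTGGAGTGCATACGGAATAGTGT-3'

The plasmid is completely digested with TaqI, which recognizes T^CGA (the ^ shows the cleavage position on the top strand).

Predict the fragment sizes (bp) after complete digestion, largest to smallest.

TaqI sites (TCGA) start at positions 30, 94, 151, 164, 174.
TaqI cuts after the first base of each site, so after positions 30, 94, 151, 164, 174.
Circular molecule, 5 cuts → 5 fragments:
  31–94 → 64 bp
  95–151 → 57 bp
  152–164 → 13 bp
  165–174 → 10 bp
  175–232 then 1–30 → 58 + 30 = 88 bp
Sorted largest to smallest: 88, 64, 57, 13, 10 bp.

88, 64, 57, 13, 10 bp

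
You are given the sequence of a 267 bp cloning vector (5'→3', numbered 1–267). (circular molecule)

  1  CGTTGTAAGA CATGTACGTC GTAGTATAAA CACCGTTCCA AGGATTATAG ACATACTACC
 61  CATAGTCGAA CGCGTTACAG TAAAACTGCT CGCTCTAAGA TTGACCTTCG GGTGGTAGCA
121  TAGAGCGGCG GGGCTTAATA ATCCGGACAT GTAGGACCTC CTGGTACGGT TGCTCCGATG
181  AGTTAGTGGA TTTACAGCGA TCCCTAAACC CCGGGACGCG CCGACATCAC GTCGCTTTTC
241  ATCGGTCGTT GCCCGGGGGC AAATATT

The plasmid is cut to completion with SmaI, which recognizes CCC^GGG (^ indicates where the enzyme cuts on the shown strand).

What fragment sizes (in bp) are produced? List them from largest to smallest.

SmaI sites (CCCGGG) start at positions 210, 252.
SmaI cuts after base 3 of each site, so after positions 212, 254.
Circular molecule, 2 cuts → 2 fragments:
  213–254 → 42 bp
  255–267 then 1–212 → 13 + 212 = 225 bp
Sorted largest to smallest: 225, 42 bp.

225, 42 bp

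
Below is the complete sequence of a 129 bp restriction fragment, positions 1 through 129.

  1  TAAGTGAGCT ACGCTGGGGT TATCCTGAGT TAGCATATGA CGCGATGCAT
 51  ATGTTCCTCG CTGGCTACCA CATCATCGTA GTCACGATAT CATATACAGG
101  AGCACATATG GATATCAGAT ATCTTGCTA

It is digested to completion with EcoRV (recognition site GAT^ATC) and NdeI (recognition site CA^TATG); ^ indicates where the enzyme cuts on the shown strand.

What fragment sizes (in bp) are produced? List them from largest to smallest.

39, 35, 18, 14, 9, 7, 7 bp

EcoRV sites (GATATC) start at positions 86, 111, 118.
EcoRV cuts after base 3 of each site, so after positions 88, 113, 120.
NdeI sites (CATATG) start at positions 34, 48, 105.
NdeI cuts after base 2 of each site, so after positions 35, 49, 106.
Combined cut positions: 35, 49, 88, 106, 113, 120.
Linear molecule, 6 cuts → 7 fragments:
  1–35 → 35 bp
  36–49 → 14 bp
  50–88 → 39 bp
  89–106 → 18 bp
  107–113 → 7 bp
  114–120 → 7 bp
  121–129 → 9 bp
Sorted largest to smallest: 39, 35, 18, 14, 9, 7, 7 bp.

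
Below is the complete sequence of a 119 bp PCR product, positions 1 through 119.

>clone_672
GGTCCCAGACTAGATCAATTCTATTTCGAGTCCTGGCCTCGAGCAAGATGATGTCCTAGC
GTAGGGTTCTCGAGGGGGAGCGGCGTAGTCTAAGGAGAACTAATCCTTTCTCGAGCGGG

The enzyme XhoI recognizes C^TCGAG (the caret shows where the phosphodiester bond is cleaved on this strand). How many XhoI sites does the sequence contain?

CTCGAG occurs starting at positions 38, 69, 110.
XhoI cuts at 3 sites.

3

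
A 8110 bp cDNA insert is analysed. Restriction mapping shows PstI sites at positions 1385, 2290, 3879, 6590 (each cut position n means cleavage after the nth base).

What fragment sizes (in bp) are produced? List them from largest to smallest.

Linear molecule, 4 cuts → 5 fragments:
  1385 − 0 = 1385 bp
  2290 − 1385 = 905 bp
  3879 − 2290 = 1589 bp
  6590 − 3879 = 2711 bp
  8110 − 6590 = 1520 bp
Sorted largest to smallest: 2711, 1589, 1520, 1385, 905 bp.

2711, 1589, 1520, 1385, 905 bp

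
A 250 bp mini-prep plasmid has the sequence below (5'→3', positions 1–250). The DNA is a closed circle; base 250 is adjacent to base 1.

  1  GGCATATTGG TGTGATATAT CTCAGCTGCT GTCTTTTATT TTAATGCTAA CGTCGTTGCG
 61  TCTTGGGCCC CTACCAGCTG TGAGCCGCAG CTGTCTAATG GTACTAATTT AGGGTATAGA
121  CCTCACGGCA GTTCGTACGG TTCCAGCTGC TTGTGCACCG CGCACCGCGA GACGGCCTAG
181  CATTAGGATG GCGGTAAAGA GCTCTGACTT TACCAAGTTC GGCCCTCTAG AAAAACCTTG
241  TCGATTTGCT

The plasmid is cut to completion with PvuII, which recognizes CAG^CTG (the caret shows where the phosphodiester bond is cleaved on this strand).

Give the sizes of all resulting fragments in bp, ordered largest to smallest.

PvuII sites (CAGCTG) start at positions 23, 75, 88, 144.
PvuII cuts after base 3 of each site, so after positions 25, 77, 90, 146.
Circular molecule, 4 cuts → 4 fragments:
  26–77 → 52 bp
  78–90 → 13 bp
  91–146 → 56 bp
  147–250 then 1–25 → 104 + 25 = 129 bp
Sorted largest to smallest: 129, 56, 52, 13 bp.

129, 56, 52, 13 bp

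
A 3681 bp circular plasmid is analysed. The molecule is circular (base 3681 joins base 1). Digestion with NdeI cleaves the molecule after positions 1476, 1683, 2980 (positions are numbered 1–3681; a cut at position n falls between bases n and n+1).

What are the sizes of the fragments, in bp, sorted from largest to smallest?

Circular molecule, 3 cuts → 3 fragments:
  1683 − 1476 = 207 bp
  2980 − 1683 = 1297 bp
  wrap: 3681 − 2980 + 1476 = 2177 bp
Sorted largest to smallest: 2177, 1297, 207 bp.

2177, 1297, 207 bp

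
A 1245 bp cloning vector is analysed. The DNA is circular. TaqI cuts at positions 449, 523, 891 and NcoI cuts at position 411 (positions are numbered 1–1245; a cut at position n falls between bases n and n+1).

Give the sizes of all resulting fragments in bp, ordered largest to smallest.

Combined cut positions (sorted): 411, 449, 523, 891.
Circular molecule, 4 cuts → 4 fragments:
  449 − 411 = 38 bp
  523 − 449 = 74 bp
  891 − 523 = 368 bp
  wrap: 1245 − 891 + 411 = 765 bp
Sorted largest to smallest: 765, 368, 74, 38 bp.

765, 368, 74, 38 bp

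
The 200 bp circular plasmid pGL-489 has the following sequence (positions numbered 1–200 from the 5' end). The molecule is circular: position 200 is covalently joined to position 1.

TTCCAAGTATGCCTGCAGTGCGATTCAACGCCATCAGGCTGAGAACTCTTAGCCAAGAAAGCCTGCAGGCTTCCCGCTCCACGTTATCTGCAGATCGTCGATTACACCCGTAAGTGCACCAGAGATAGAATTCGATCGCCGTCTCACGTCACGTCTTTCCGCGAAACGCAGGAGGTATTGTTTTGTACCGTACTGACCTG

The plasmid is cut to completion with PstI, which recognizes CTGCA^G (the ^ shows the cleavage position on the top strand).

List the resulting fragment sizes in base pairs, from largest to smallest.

PstI sites (CTGCAG) start at positions 13, 63, 88.
PstI cuts after base 5 of each site (before the last base), so after positions 17, 67, 92.
Circular molecule, 3 cuts → 3 fragments:
  18–67 → 50 bp
  68–92 → 25 bp
  93–200 then 1–17 → 108 + 17 = 125 bp
Sorted largest to smallest: 125, 50, 25 bp.

125, 50, 25 bp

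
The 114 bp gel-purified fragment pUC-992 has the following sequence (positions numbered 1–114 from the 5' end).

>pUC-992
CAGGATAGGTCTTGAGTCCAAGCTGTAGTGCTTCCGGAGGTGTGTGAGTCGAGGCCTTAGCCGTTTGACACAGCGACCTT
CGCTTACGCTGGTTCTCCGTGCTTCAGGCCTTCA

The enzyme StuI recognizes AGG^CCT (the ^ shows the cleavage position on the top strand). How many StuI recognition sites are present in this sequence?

2

AGGCCT occurs starting at positions 52, 106.
StuI cuts at 2 sites.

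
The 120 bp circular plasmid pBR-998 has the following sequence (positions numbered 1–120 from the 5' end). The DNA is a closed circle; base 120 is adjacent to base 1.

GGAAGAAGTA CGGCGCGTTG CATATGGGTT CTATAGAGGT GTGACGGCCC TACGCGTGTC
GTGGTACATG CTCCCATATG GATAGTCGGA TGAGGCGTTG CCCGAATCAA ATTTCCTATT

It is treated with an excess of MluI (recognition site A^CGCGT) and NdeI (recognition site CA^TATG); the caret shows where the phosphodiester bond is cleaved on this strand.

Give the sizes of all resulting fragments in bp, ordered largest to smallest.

66, 30, 24 bp

The MluI site (ACGCGT) starts at position 52.
MluI cuts after the first base of each site, so after position 52.
NdeI sites (CATATG) start at positions 21, 75.
NdeI cuts after base 2 of each site, so after positions 22, 76.
Combined cut positions: 22, 52, 76.
Circular molecule, 3 cuts → 3 fragments:
  23–52 → 30 bp
  53–76 → 24 bp
  77–120 then 1–22 → 44 + 22 = 66 bp
Sorted largest to smallest: 66, 30, 24 bp.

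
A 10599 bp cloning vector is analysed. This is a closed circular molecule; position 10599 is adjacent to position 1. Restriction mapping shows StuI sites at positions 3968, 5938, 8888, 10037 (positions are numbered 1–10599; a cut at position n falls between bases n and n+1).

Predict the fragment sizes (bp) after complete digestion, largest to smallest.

Circular molecule, 4 cuts → 4 fragments:
  5938 − 3968 = 1970 bp
  8888 − 5938 = 2950 bp
  10037 − 8888 = 1149 bp
  wrap: 10599 − 10037 + 3968 = 4530 bp
Sorted largest to smallest: 4530, 2950, 1970, 1149 bp.

4530, 2950, 1970, 1149 bp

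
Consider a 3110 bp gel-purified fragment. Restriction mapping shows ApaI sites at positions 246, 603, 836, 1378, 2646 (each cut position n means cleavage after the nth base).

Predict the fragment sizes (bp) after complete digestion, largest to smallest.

1268, 542, 464, 357, 246, 233 bp

Linear molecule, 5 cuts → 6 fragments:
  246 − 0 = 246 bp
  603 − 246 = 357 bp
  836 − 603 = 233 bp
  1378 − 836 = 542 bp
  2646 − 1378 = 1268 bp
  3110 − 2646 = 464 bp
Sorted largest to smallest: 1268, 542, 464, 357, 246, 233 bp.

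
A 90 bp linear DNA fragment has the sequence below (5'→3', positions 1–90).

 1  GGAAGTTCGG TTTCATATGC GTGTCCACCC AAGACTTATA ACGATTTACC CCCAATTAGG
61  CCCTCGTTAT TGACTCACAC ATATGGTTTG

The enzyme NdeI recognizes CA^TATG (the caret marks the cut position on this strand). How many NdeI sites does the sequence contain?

2

CATATG occurs starting at positions 14, 80.
NdeI cuts at 2 sites.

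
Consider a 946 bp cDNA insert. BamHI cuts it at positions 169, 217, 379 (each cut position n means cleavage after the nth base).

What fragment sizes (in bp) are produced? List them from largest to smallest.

567, 169, 162, 48 bp

Linear molecule, 3 cuts → 4 fragments:
  169 − 0 = 169 bp
  217 − 169 = 48 bp
  379 − 217 = 162 bp
  946 − 379 = 567 bp
Sorted largest to smallest: 567, 169, 162, 48 bp.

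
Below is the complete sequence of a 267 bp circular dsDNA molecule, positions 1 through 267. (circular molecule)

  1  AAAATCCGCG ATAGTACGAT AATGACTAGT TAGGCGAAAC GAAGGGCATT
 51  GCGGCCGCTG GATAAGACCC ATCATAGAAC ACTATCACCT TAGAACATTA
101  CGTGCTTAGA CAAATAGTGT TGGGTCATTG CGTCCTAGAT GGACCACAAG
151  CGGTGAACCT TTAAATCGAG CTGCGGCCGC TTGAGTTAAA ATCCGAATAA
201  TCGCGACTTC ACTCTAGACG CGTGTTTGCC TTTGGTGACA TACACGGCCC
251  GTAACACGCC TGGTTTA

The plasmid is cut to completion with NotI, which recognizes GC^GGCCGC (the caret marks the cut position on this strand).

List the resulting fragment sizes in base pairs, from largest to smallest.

NotI sites (GCGGCCGC) start at positions 51, 173.
NotI cuts after base 2 of each site, so after positions 52, 174.
Circular molecule, 2 cuts → 2 fragments:
  53–174 → 122 bp
  175–267 then 1–52 → 93 + 52 = 145 bp
Sorted largest to smallest: 145, 122 bp.

145, 122 bp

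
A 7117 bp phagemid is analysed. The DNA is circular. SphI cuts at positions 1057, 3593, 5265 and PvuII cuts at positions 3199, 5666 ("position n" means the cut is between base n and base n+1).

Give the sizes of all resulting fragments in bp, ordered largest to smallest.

2508, 2142, 1672, 401, 394 bp

Combined cut positions (sorted): 1057, 3199, 3593, 5265, 5666.
Circular molecule, 5 cuts → 5 fragments:
  3199 − 1057 = 2142 bp
  3593 − 3199 = 394 bp
  5265 − 3593 = 1672 bp
  5666 − 5265 = 401 bp
  wrap: 7117 − 5666 + 1057 = 2508 bp
Sorted largest to smallest: 2508, 2142, 1672, 401, 394 bp.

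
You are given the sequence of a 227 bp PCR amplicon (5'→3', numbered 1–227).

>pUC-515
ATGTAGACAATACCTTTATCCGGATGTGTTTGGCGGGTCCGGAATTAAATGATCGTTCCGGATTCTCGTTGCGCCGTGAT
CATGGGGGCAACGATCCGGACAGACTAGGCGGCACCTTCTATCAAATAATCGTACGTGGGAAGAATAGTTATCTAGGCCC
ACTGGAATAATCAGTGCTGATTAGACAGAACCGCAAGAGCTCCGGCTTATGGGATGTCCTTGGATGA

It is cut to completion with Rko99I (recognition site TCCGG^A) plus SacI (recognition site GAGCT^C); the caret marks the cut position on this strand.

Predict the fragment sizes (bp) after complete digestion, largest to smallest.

102, 38, 26, 23, 19, 19 bp

Rko99I sites (TCCGGA) start at positions 19, 38, 57, 95.
Rko99I cuts after base 5 of each site (before the last base), so after positions 23, 42, 61, 99.
The SacI site (GAGCTC) starts at position 197.
SacI cuts after base 5 of each site (before the last base), so after position 201.
Combined cut positions: 23, 42, 61, 99, 201.
Linear molecule, 5 cuts → 6 fragments:
  1–23 → 23 bp
  24–42 → 19 bp
  43–61 → 19 bp
  62–99 → 38 bp
  100–201 → 102 bp
  202–227 → 26 bp
Sorted largest to smallest: 102, 38, 26, 23, 19, 19 bp.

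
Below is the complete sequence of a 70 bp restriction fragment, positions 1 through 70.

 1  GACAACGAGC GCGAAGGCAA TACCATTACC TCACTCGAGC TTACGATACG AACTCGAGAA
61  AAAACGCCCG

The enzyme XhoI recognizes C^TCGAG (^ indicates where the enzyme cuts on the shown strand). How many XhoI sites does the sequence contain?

2

CTCGAG occurs starting at positions 34, 53.
XhoI cuts at 2 sites.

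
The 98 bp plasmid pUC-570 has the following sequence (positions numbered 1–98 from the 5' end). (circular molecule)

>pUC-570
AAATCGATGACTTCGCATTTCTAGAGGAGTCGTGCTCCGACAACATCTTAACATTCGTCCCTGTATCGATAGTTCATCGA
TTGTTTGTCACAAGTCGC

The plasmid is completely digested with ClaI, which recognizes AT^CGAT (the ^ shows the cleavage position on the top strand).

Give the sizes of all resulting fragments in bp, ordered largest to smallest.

ClaI sites (ATCGAT) start at positions 3, 65, 76.
ClaI cuts after base 2 of each site, so after positions 4, 66, 77.
Circular molecule, 3 cuts → 3 fragments:
  5–66 → 62 bp
  67–77 → 11 bp
  78–98 then 1–4 → 21 + 4 = 25 bp
Sorted largest to smallest: 62, 25, 11 bp.

62, 25, 11 bp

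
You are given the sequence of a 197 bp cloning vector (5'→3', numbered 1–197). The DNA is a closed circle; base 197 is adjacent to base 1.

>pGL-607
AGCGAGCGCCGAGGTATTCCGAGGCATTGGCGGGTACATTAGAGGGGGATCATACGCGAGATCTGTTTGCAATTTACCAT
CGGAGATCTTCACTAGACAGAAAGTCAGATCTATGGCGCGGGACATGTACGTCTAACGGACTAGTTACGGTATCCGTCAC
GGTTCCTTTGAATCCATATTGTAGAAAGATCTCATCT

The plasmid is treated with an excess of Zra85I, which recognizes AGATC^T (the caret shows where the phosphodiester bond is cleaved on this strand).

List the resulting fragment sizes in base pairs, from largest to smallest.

Zra85I sites (AGATCT) start at positions 59, 84, 107, 187.
Zra85I cuts after base 5 of each site (before the last base), so after positions 63, 88, 111, 191.
Circular molecule, 4 cuts → 4 fragments:
  64–88 → 25 bp
  89–111 → 23 bp
  112–191 → 80 bp
  192–197 then 1–63 → 6 + 63 = 69 bp
Sorted largest to smallest: 80, 69, 25, 23 bp.

80, 69, 25, 23 bp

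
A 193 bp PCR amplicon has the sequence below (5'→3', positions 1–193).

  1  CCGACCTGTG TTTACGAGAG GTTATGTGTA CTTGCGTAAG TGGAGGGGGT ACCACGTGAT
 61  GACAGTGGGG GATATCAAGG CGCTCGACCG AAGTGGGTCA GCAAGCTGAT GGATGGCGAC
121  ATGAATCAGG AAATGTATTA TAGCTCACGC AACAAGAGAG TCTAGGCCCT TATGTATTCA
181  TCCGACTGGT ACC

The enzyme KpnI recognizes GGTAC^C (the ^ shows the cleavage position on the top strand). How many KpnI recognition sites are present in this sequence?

2

GGTACC occurs starting at positions 48, 188.
KpnI cuts at 2 sites.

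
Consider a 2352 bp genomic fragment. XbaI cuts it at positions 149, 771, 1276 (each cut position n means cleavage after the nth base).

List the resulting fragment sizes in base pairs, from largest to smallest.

1076, 622, 505, 149 bp

Linear molecule, 3 cuts → 4 fragments:
  149 − 0 = 149 bp
  771 − 149 = 622 bp
  1276 − 771 = 505 bp
  2352 − 1276 = 1076 bp
Sorted largest to smallest: 1076, 622, 505, 149 bp.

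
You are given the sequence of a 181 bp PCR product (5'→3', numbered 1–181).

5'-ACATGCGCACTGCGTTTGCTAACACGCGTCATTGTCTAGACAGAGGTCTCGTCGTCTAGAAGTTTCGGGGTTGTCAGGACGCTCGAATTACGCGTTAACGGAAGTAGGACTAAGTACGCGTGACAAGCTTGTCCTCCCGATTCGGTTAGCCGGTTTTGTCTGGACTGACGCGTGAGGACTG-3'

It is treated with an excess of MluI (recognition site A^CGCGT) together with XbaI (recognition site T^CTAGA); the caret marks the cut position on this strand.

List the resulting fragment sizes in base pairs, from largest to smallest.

MluI sites (ACGCGT) start at positions 24, 90, 116, 168.
MluI cuts after the first base of each site, so after positions 24, 90, 116, 168.
XbaI sites (TCTAGA) start at positions 35, 55.
XbaI cuts after the first base of each site, so after positions 35, 55.
Combined cut positions: 24, 35, 55, 90, 116, 168.
Linear molecule, 6 cuts → 7 fragments:
  1–24 → 24 bp
  25–35 → 11 bp
  36–55 → 20 bp
  56–90 → 35 bp
  91–116 → 26 bp
  117–168 → 52 bp
  169–181 → 13 bp
Sorted largest to smallest: 52, 35, 26, 24, 20, 13, 11 bp.

52, 35, 26, 24, 20, 13, 11 bp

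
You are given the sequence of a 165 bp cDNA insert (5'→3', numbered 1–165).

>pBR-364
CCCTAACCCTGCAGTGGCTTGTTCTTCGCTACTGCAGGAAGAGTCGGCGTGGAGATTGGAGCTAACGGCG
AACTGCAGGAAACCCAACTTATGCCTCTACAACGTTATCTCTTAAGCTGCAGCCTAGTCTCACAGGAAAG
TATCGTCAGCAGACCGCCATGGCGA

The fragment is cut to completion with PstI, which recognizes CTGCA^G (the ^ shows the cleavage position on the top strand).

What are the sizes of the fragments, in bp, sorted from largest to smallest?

PstI sites (CTGCAG) start at positions 9, 32, 73, 117.
PstI cuts after base 5 of each site (before the last base), so after positions 13, 36, 77, 121.
Linear molecule, 4 cuts → 5 fragments:
  1–13 → 13 bp
  14–36 → 23 bp
  37–77 → 41 bp
  78–121 → 44 bp
  122–165 → 44 bp
Sorted largest to smallest: 44, 44, 41, 23, 13 bp.

44, 44, 41, 23, 13 bp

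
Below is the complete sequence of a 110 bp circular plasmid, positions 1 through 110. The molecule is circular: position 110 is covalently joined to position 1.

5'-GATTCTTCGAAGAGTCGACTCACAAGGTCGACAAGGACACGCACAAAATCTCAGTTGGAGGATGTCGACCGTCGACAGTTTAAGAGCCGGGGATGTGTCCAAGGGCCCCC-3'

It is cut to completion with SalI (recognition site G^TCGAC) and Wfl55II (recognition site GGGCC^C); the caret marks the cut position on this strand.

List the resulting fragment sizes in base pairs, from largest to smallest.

37, 36, 17, 13, 7 bp

SalI sites (GTCGAC) start at positions 14, 27, 64, 71.
SalI cuts after the first base of each site, so after positions 14, 27, 64, 71.
The Wfl55II site (GGGCCC) starts at position 103.
Wfl55II cuts after base 5 of each site (before the last base), so after position 107.
Combined cut positions: 14, 27, 64, 71, 107.
Circular molecule, 5 cuts → 5 fragments:
  15–27 → 13 bp
  28–64 → 37 bp
  65–71 → 7 bp
  72–107 → 36 bp
  108–110 then 1–14 → 3 + 14 = 17 bp
Sorted largest to smallest: 37, 36, 17, 13, 7 bp.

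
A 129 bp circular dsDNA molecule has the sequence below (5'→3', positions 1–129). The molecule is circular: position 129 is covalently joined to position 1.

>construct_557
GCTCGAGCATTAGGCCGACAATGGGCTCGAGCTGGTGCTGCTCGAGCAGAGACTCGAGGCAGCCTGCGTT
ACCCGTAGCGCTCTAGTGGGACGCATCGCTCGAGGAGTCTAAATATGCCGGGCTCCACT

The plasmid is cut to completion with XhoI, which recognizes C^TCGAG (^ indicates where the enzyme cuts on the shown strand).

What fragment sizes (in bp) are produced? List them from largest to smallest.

XhoI sites (CTCGAG) start at positions 2, 26, 41, 53, 99.
XhoI cuts after the first base of each site, so after positions 2, 26, 41, 53, 99.
Circular molecule, 5 cuts → 5 fragments:
  3–26 → 24 bp
  27–41 → 15 bp
  42–53 → 12 bp
  54–99 → 46 bp
  100–129 then 1–2 → 30 + 2 = 32 bp
Sorted largest to smallest: 46, 32, 24, 15, 12 bp.

46, 32, 24, 15, 12 bp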